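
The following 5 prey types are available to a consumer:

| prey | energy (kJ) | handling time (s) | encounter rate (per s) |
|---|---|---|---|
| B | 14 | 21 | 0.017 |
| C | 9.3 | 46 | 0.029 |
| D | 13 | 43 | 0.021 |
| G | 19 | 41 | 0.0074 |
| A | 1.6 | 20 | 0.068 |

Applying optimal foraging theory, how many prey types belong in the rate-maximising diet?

Profitabilities (E/h, kJ/s): B 0.667, G 0.463, D 0.302, C 0.202, A 0.08. Add prey in this order while the next type's profitability exceeds the intake rate on those already taken.
Rate on top 1: 0.1754. G: 0.463 > 0.1754 → include.
Rate on top 2: 0.228. D: 0.302 > 0.228 → include.
Rate on top 3: 0.2542. C: 0.202 < 0.2542 → exclude; stop.
Optimal diet: B, G, D — 3 of 5 types.

3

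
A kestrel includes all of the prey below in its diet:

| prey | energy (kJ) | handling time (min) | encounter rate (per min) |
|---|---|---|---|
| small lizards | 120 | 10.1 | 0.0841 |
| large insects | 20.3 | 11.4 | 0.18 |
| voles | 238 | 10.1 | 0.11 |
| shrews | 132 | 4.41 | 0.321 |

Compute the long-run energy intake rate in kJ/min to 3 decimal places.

R = Σλ_iE_i / (1 + Σλ_ih_i)
Numerator: 0.0841×120 + 0.18×20.3 + 0.11×238 + 0.321×132 = 82.3
Denominator: 1 + 0.0841×10.1 + 0.18×11.4 + 0.11×10.1 + 0.321×4.41 = 6.428
R = 82.3/6.428 = 12.8 kJ/min

12.803 kJ/min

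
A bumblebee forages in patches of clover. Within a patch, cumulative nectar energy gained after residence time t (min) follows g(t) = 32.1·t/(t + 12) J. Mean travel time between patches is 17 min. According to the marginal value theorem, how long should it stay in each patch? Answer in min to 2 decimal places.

14.28 min

Optimal t* satisfies g'(t*) = g(t*)/(T + t*).
g'(t) = 32.1·12/(t + 12)². Setting 32.1·12/(t+12)² = 32.1t/[(t+12)(17+t)] gives 12(17+t) = t(t+12), so t² = 12×17 = 204.
t* = √204 = 14.28 min.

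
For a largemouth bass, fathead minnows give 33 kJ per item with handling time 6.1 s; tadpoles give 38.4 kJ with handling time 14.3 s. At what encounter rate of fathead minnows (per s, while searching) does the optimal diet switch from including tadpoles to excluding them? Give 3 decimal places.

The zero-one rule: include tadpoles iff E₂/h₂ > λE₁/(1+λh₁). Equality gives the switch point.
λE₁h₂ = E₂ + λE₂h₁ ⇒ λ = E₂/(E₁h₂ − E₂h₁) = 38.4/(471.9 − 234.2) = 0.1616 per s.

0.162 per s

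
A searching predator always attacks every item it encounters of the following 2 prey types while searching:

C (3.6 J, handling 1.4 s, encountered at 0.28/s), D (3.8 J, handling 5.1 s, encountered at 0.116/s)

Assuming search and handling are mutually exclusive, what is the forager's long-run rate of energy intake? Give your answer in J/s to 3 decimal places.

0.730 J/s

R = Σλ_iE_i / (1 + Σλ_ih_i)
Numerator: 0.28×3.6 + 0.116×3.8 = 1.449
Denominator: 1 + 0.28×1.4 + 0.116×5.1 = 1.984
R = 1.449/1.984 = 0.7304 J/s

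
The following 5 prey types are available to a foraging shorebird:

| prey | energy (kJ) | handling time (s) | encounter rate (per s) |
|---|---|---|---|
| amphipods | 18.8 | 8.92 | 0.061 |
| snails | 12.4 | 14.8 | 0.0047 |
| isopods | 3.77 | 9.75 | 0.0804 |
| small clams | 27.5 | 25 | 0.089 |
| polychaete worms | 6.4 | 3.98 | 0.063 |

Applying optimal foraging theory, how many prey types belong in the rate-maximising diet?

3

E/h in descending order: amphipods 2.11, polychaete worms 1.61, small clams 1.1, snails 0.838, isopods 0.387 kJ/s. The optimal diet is the largest prefix of this list for which every included type satisfies E_i/h_i > R on the types above it.
Rate on top 1: 0.7427. polychaete worms: 1.61 > 0.7427 → include.
Rate on top 2: 0.8636. small clams: 1.1 > 0.8636 → include.
Rate on top 3: 0.9944. snails: 0.838 < 0.9944 → exclude; stop.
Optimal diet: amphipods, polychaete worms, small clams — 3 of 5 types.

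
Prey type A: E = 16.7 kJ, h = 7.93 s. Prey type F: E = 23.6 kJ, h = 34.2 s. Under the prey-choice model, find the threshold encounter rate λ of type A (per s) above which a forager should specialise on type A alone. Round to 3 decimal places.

Drop type F once their profitability E₂/h₂ falls below the rate achievable on type A alone: E₂/h₂ = λE₁/(1 + λh₁).
Solve for λ: λE₁h₂ = E₂(1 + λh₁) → λ(E₁h₂ − E₂h₁) = E₂ → λ = E₂/(E₁h₂ − E₂h₁).
λ = 23.6/(16.7×34.2 − 23.6×7.93) = 23.6/384 = 0.06146 per s.

0.061 per s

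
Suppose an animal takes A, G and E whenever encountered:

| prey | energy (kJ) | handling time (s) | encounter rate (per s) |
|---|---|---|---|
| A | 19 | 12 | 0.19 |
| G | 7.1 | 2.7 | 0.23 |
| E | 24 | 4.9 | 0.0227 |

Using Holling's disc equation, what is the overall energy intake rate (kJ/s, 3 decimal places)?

1.443 kJ/s

R = Σλ_iE_i / (1 + Σλ_ih_i)
Numerator: 0.19×19 + 0.23×7.1 + 0.0227×24 = 5.788
Denominator: 1 + 0.19×12 + 0.23×2.7 + 0.0227×4.9 = 4.012
R = 5.788/4.012 = 1.443 kJ/s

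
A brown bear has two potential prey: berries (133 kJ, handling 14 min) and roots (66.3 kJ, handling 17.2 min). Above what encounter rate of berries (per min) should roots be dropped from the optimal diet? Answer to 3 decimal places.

0.049 per min

Drop roots once their profitability E₂/h₂ falls below the rate achievable on berries alone: E₂/h₂ = λE₁/(1 + λh₁).
Solve for λ: λE₁h₂ = E₂(1 + λh₁) → λ(E₁h₂ − E₂h₁) = E₂ → λ = E₂/(E₁h₂ − E₂h₁).
λ = 66.3/(133×17.2 − 66.3×14) = 66.3/1359 = 0.04877 per min.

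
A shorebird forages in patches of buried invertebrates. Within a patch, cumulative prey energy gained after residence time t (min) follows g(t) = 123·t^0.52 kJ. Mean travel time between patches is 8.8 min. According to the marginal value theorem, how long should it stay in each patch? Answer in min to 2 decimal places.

9.53 min

Maximise g(t)/(T+t): set derivative to zero → g'(t)(T+t) = g(t).
g'(t) = 0.52·123·t^-0.48. Setting 0.52·123·t^-0.48 = 123·t^0.52/(8.8+t) gives 0.52(8.8+t) = t, so 0.48·t = 0.52×8.8.
t* = 0.52×8.8/0.48 = 9.533 min.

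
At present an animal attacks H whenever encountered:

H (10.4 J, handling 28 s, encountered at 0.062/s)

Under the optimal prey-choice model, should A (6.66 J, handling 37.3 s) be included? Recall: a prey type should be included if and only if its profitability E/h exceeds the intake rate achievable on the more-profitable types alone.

On H alone, R = ΣλE/(1+Σλh) = 0.6448/2.736 = 0.2357 J/s.
A: E/h = 6.66/37.3 = 0.1786 J/s.
Since 0.1786 < R, time spent handling A is better spent searching.

No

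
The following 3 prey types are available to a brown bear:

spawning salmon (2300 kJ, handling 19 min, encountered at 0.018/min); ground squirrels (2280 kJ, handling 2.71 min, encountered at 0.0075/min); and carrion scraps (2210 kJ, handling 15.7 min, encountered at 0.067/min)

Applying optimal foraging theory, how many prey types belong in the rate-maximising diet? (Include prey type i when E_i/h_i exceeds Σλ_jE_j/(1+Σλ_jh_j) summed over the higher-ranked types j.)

3

Profitabilities (E/h, kJ/min): ground squirrels 841, carrion scraps 141, spawning salmon 121. Add prey in this order while the next type's profitability exceeds the intake rate on those already taken.
Rate on top 1: 16.76. carrion scraps: 141 > 16.76 → include.
Rate on top 2: 79.71. spawning salmon: 121 > 79.71 → include.
Optimal diet: ground squirrels, carrion scraps, spawning salmon — 3 of 3 types.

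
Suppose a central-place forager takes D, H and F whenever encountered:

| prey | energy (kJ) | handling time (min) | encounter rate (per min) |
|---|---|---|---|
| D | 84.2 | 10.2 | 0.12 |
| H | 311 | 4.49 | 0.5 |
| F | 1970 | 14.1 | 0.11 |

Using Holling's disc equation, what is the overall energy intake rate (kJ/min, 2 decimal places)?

R = Σλ_iE_i / (1 + Σλ_ih_i)
Numerator: 0.12×84.2 + 0.5×311 + 0.11×1970 = 382.3
Denominator: 1 + 0.12×10.2 + 0.5×4.49 + 0.11×14.1 = 6.02
R = 382.3/6.02 = 63.51 kJ/min

63.51 kJ/min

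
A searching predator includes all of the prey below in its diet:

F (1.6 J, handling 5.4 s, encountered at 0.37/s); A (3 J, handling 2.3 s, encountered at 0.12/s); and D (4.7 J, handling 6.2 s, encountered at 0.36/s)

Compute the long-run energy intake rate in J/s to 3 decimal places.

0.480 J/s

R = (0.37×1.6 + 0.12×3 + 0.36×4.7) / (1 + 0.37×5.4 + 0.12×2.3 + 0.36×6.2) = 2.644/5.506 = 0.4802 J/s.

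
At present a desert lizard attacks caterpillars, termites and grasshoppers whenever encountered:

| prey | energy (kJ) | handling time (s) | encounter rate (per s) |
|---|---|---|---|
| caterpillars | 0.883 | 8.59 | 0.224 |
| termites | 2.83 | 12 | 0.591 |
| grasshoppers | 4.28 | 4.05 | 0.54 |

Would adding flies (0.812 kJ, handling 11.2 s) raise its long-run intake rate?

No

Intake rate on the current diet: R = (0.224×0.883 + 0.591×2.83 + 0.54×4.28) / (1 + 0.224×8.59 + 0.591×12 + 0.54×4.05) = 4.182/12.2 = 0.3427 kJ/s.
Profitability of flies: 0.812/11.2 = 0.0725 kJ/s.
0.0725 < 0.3427, so adding flies would lower the average — exclude it.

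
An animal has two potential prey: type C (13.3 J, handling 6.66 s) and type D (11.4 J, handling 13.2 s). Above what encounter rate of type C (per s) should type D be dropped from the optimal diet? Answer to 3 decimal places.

At the threshold, the rate on type C alone equals the profitability of type D: λ·13.3/(1 + λ·6.66) = 11.4/13.2 = 0.8636.
Rearranging, λ(13.3 − 0.8636×6.66) = 0.8636, so λ = 0.8636/7.548 = 0.1144 per s.

0.114 per s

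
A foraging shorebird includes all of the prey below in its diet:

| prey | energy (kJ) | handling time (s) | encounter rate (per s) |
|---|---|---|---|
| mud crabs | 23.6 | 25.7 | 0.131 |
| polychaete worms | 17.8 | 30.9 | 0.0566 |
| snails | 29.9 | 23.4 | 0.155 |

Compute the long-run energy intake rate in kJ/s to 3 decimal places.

0.896 kJ/s

Energy encountered per unit search time: 0.131×23.6 + 0.0566×17.8 + 0.155×29.9 = 8.734 kJ/s.
Handling time per unit search time: 0.131×25.7 + 0.0566×30.9 + 0.155×23.4 = 8.743.
Rate = 8.734/(1 + 8.743) = 0.8964 kJ/s.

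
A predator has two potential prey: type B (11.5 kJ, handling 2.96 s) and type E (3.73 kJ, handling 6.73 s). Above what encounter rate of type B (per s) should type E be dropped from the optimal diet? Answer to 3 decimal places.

Drop type E once their profitability E₂/h₂ falls below the rate achievable on type B alone: E₂/h₂ = λE₁/(1 + λh₁).
Solve for λ: λE₁h₂ = E₂(1 + λh₁) → λ(E₁h₂ − E₂h₁) = E₂ → λ = E₂/(E₁h₂ − E₂h₁).
λ = 3.73/(11.5×6.73 − 3.73×2.96) = 3.73/66.35 = 0.05621 per s.

0.056 per s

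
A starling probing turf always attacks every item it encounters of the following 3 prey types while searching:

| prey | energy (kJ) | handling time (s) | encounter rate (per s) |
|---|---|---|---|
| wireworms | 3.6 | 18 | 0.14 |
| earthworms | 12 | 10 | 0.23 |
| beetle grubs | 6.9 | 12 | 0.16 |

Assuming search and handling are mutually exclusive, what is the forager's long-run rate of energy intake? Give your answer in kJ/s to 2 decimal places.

0.56 kJ/s

R = (0.14×3.6 + 0.23×12 + 0.16×6.9) / (1 + 0.14×18 + 0.23×10 + 0.16×12) = 4.368/7.74 = 0.5643 kJ/s.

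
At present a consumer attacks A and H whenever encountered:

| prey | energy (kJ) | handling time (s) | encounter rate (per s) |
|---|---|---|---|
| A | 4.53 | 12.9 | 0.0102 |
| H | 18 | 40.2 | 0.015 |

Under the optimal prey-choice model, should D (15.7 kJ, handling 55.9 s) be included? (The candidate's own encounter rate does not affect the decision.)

On A and H alone, R = ΣλE/(1+Σλh) = 0.3162/1.735 = 0.1823 kJ/s.
D: E/h = 15.7/55.9 = 0.2809 kJ/s.
0.2809 > 0.1823, so adding D raises the average — include it.

Yes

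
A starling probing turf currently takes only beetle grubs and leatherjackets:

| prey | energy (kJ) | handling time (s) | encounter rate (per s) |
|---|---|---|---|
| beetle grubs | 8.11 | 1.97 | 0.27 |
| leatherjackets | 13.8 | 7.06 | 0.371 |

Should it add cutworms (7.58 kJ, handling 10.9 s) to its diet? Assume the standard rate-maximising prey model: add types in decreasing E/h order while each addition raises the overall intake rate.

No

On beetle grubs and leatherjackets alone, R = ΣλE/(1+Σλh) = 7.31/4.151 = 1.761 kJ/s.
Profitability of cutworms: 7.58/10.9 = 0.6954 kJ/s.
Since 0.6954 < R, time spent handling cutworms is better spent searching.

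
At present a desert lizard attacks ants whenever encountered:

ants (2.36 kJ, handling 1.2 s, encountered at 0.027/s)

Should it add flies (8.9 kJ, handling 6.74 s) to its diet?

On ants alone, R = ΣλE/(1+Σλh) = 0.06372/1.032 = 0.06172 kJ/s.
flies: E/h = 8.9/6.74 = 1.32 kJ/s.
Since 1.32 > R, including flies increases the long-run rate.

Yes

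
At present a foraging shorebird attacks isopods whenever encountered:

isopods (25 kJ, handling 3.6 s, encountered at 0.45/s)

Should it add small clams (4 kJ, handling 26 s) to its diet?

Current rate: (0.45×25)/(1 + 0.45×3.6) = 4.294 kJ/s.
small clams: E/h = 4/26 = 0.1538 kJ/s.
Since 0.1538 < R, time spent handling small clams is better spent searching.

No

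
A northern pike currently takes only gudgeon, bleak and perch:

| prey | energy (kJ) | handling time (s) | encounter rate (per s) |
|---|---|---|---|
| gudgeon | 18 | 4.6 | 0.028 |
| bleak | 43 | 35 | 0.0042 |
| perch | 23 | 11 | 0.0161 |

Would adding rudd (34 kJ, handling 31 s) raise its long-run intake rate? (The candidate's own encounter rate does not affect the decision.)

Yes

Current rate: (0.028×18 + 0.0042×43 + 0.0161×23)/(1 + 0.028×4.6 + 0.0042×35 + 0.0161×11) = 0.7261 kJ/s.
Profitability of rudd: 34/31 = 1.097 kJ/s.
Since 1.097 > R, including rudd increases the long-run rate.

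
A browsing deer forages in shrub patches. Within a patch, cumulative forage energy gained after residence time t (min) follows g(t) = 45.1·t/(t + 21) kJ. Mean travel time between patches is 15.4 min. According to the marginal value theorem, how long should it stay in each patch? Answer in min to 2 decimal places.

Optimal t* satisfies g'(t*) = g(t*)/(T + t*).
g'(t) = 45.1·21/(t + 21)². Setting 45.1·21/(t+21)² = 45.1t/[(t+21)(15.4+t)] gives 21(15.4+t) = t(t+21), so t² = 21×15.4 = 323.4.
t* = √323.4 = 17.98 min.

17.98 min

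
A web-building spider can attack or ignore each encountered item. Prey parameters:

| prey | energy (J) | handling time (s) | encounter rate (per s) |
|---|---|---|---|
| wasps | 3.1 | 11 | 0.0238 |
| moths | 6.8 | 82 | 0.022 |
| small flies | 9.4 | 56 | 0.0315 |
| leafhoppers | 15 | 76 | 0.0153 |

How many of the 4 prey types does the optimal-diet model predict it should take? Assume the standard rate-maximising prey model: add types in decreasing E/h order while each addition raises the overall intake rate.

E/h in descending order: wasps 0.282, leafhoppers 0.197, small flies 0.168, moths 0.0829 J/s. The optimal diet is the largest prefix of this list for which every included type satisfies E_i/h_i > R on the types above it.
Rate on top 1: 0.05847. leafhoppers: 0.197 > 0.05847 → include.
Rate on top 2: 0.1251. small flies: 0.168 > 0.1251 → include.
Rate on top 3: 0.1431. moths: 0.0829 < 0.1431 → exclude; stop.
Optimal diet: wasps, leafhoppers, small flies — 3 of 4 types.

3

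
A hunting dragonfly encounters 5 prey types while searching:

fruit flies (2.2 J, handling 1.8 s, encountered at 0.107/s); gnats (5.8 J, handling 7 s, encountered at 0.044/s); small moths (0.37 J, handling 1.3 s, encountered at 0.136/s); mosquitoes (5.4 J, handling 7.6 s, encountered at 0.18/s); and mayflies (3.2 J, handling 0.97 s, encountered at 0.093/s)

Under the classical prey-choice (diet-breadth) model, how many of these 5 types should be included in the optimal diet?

4

Rank by E/h (J/s): mayflies 3.3, fruit flies 1.22, gnats 0.829, mosquitoes 0.711, small moths 0.285. Include each in turn until the next type's E/h falls below the running intake rate.
Rate on top 1: 0.273. fruit flies: 1.22 > 0.273 → include.
Rate on top 2: 0.4155. gnats: 0.829 > 0.4155 → include.
Rate on top 3: 0.4955. mosquitoes: 0.711 > 0.4955 → include.
Rate on top 4: 0.5949. small moths: 0.285 < 0.5949 → exclude; stop.
Optimal diet: mayflies, fruit flies, gnats, mosquitoes — 4 of 5 types.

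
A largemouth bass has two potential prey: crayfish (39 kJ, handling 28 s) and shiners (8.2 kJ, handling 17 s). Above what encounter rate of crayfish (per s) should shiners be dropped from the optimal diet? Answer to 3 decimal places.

0.019 per s

At the threshold, the rate on crayfish alone equals the profitability of shiners: λ·39/(1 + λ·28) = 8.2/17 = 0.4824.
Rearranging, λ(39 − 0.4824×28) = 0.4824, so λ = 0.4824/25.49 = 0.01892 per s.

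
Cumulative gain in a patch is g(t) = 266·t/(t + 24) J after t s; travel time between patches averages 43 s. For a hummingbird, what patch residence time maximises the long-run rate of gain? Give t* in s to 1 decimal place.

32.1 s

Optimal t* satisfies g'(t*) = g(t*)/(T + t*).
g'(t) = 266·24/(t + 24)². Setting 266·24/(t+24)² = 266t/[(t+24)(43+t)] gives 24(43+t) = t(t+24), so t² = 24×43 = 1032.
t* = √1032 = 32.12 s.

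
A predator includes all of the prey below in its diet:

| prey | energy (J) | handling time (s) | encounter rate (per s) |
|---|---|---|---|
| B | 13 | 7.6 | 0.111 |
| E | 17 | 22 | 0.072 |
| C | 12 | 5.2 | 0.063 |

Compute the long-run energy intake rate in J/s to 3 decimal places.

0.912 J/s

Energy encountered per unit search time: 0.111×13 + 0.072×17 + 0.063×12 = 3.423 J/s.
Handling time per unit search time: 0.111×7.6 + 0.072×22 + 0.063×5.2 = 2.755.
Rate = 3.423/(1 + 2.755) = 0.9115 J/s.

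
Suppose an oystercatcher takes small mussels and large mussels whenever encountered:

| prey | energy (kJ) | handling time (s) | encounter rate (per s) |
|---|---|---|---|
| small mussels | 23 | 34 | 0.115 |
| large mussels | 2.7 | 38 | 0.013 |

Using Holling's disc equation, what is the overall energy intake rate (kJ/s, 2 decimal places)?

0.50 kJ/s

R = Σλ_iE_i / (1 + Σλ_ih_i)
Numerator: 0.115×23 + 0.013×2.7 = 2.68
Denominator: 1 + 0.115×34 + 0.013×38 = 5.404
R = 2.68/5.404 = 0.4959 kJ/s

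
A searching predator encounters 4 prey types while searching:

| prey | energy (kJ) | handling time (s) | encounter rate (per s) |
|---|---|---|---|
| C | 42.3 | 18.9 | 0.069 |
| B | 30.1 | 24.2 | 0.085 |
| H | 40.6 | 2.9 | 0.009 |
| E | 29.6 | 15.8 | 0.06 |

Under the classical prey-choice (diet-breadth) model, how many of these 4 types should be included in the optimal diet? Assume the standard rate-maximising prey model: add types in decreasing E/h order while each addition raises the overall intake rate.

Profitabilities (E/h, kJ/s): H 14, C 2.24, E 1.87, B 1.24. Add prey in this order while the next type's profitability exceeds the intake rate on those already taken.
Rate on top 1: 0.3561. C: 2.24 > 0.3561 → include.
Rate on top 2: 1.409. E: 1.87 > 1.409 → include.
Rate on top 3: 1.544. B: 1.24 < 1.544 → exclude; stop.
Optimal diet: H, C, E — 3 of 4 types.

3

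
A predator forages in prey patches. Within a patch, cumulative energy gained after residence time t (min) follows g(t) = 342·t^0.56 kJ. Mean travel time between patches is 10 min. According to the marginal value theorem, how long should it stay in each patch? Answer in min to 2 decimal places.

12.73 min

By the marginal value theorem, leave when the instantaneous gain rate g'(t) equals the habitat-wide average g(t)/(T + t).
g'(t) = 0.56·342·t^-0.44. Setting 0.56·342·t^-0.44 = 342·t^0.56/(10+t) gives 0.56(10+t) = t, so 0.44·t = 0.56×10.
t* = 0.56×10/0.44 = 12.73 min.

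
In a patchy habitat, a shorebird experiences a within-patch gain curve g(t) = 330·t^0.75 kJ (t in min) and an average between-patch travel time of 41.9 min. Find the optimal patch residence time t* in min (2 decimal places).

125.70 min

Optimal t* satisfies g'(t*) = g(t*)/(T + t*).
g'(t) = 0.75·330·t^-0.25. Setting 0.75·330·t^-0.25 = 330·t^0.75/(41.9+t) gives 0.75(41.9+t) = t, so 0.25·t = 0.75×41.9.
t* = 0.75×41.9/0.25 = 125.7 min.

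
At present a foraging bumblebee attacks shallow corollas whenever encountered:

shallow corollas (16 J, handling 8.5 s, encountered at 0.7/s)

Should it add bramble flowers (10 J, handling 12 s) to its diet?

No

On shallow corollas alone, R = ΣλE/(1+Σλh) = 11.2/6.95 = 1.612 J/s.
Profitability of bramble flowers: 10/12 = 0.8333 J/s.
0.8333 < 1.612, so adding bramble flowers would lower the average — exclude it.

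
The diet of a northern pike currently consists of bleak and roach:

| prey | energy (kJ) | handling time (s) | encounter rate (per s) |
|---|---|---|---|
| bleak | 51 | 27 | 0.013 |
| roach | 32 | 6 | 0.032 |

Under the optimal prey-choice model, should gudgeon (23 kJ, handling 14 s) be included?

On bleak and roach alone, R = ΣλE/(1+Σλh) = 1.687/1.543 = 1.093 kJ/s.
gudgeon: E/h = 23/14 = 1.643 kJ/s.
1.643 > 1.093, so adding gudgeon raises the average — include it.

Yes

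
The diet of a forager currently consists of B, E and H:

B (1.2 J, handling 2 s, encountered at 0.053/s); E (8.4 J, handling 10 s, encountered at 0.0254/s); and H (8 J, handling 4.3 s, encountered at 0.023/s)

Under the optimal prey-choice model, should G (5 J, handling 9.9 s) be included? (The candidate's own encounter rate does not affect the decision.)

Yes

Intake rate on the current diet: R = (0.053×1.2 + 0.0254×8.4 + 0.023×8) / (1 + 0.053×2 + 0.0254×10 + 0.023×4.3) = 0.461/1.459 = 0.316 J/s.
Profitability of G: 5/9.9 = 0.5051 J/s.
0.5051 > 0.316, so adding G raises the average — include it.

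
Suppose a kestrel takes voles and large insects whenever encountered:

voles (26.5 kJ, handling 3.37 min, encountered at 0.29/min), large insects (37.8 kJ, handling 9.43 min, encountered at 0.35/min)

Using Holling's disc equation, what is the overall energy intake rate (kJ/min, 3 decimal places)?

R = Σλ_iE_i / (1 + Σλ_ih_i)
Numerator: 0.29×26.5 + 0.35×37.8 = 20.91
Denominator: 1 + 0.29×3.37 + 0.35×9.43 = 5.278
R = 20.91/5.278 = 3.963 kJ/min

3.963 kJ/min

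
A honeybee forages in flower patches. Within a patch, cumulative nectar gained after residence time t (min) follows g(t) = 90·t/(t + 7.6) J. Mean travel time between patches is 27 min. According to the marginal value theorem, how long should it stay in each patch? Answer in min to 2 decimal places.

Optimal t* satisfies g'(t*) = g(t*)/(T + t*).
g'(t) = 90·7.6/(t + 7.6)². Setting 90·7.6/(t+7.6)² = 90t/[(t+7.6)(27+t)] gives 7.6(27+t) = t(t+7.6), so t² = 7.6×27 = 205.2.
t* = √205.2 = 14.32 min.

14.32 min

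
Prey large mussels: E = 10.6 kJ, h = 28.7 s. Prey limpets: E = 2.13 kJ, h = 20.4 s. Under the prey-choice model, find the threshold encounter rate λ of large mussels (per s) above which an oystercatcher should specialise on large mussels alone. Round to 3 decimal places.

0.014 per s

The zero-one rule: include limpets iff E₂/h₂ > λE₁/(1+λh₁). Equality gives the switch point.
λE₁h₂ = E₂ + λE₂h₁ ⇒ λ = E₂/(E₁h₂ − E₂h₁) = 2.13/(216.2 − 61.13) = 0.01373 per s.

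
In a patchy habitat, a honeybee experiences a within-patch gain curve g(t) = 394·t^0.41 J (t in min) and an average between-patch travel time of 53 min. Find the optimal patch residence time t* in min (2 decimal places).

36.83 min

By the marginal value theorem, leave when the instantaneous gain rate g'(t) equals the habitat-wide average g(t)/(T + t).
g'(t) = 0.41·394·t^-0.59. Setting 0.41·394·t^-0.59 = 394·t^0.41/(53+t) gives 0.41(53+t) = t, so 0.59·t = 0.41×53.
t* = 0.41×53/0.59 = 36.83 min.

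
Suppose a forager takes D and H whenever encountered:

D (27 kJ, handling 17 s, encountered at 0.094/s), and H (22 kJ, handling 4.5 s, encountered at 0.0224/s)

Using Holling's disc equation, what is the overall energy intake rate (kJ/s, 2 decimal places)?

R = (0.094×27 + 0.0224×22) / (1 + 0.094×17 + 0.0224×4.5) = 3.031/2.699 = 1.123 kJ/s.

1.12 kJ/s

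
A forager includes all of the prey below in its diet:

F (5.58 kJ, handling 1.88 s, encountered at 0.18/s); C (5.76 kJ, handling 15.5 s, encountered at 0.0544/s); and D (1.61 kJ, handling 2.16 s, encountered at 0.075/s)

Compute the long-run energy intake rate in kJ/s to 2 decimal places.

Energy encountered per unit search time: 0.18×5.58 + 0.0544×5.76 + 0.075×1.61 = 1.438 kJ/s.
Handling time per unit search time: 0.18×1.88 + 0.0544×15.5 + 0.075×2.16 = 1.344.
Rate = 1.438/(1 + 1.344) = 0.6138 kJ/s.

0.61 kJ/s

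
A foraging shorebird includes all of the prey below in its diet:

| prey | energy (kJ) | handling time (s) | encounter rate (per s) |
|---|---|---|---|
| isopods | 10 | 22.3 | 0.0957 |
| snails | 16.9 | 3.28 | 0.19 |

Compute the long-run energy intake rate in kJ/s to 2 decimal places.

R = Σλ_iE_i / (1 + Σλ_ih_i)
Numerator: 0.0957×10 + 0.19×16.9 = 4.168
Denominator: 1 + 0.0957×22.3 + 0.19×3.28 = 3.757
R = 4.168/3.757 = 1.109 kJ/s

1.11 kJ/s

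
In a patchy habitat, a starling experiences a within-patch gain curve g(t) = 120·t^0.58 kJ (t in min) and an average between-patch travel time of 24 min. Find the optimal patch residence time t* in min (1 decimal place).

Maximise g(t)/(T+t): set derivative to zero → g'(t)(T+t) = g(t).
g'(t) = 0.58·120·t^-0.42. Setting 0.58·120·t^-0.42 = 120·t^0.58/(24+t) gives 0.58(24+t) = t, so 0.42·t = 0.58×24.
t* = 0.58×24/0.42 = 33.14 min.

33.1 min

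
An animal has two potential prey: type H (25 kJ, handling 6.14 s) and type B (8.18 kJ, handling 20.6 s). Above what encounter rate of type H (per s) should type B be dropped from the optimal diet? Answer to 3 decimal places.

0.018 per s

The zero-one rule: include type B iff E₂/h₂ > λE₁/(1+λh₁). Equality gives the switch point.
λE₁h₂ = E₂ + λE₂h₁ ⇒ λ = E₂/(E₁h₂ − E₂h₁) = 8.18/(515 − 50.23) = 0.0176 per s.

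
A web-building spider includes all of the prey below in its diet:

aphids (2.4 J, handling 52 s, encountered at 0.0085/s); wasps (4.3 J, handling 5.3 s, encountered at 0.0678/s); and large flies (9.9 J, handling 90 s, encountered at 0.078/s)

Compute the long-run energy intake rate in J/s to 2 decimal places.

0.12 J/s

R = Σλ_iE_i / (1 + Σλ_ih_i)
Numerator: 0.0085×2.4 + 0.0678×4.3 + 0.078×9.9 = 1.084
Denominator: 1 + 0.0085×52 + 0.0678×5.3 + 0.078×90 = 8.821
R = 1.084/8.821 = 0.1229 J/s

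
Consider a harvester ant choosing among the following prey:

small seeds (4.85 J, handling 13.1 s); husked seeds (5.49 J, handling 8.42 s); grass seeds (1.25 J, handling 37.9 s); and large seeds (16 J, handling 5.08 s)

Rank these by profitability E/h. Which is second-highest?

husked seeds

Profitability E/h (J/s): small seeds = 4.85/13.1 = 0.37, husked seeds = 5.49/8.42 = 0.652, grass seeds = 1.25/37.9 = 0.033, large seeds = 16/5.08 = 3.15.
Ranked: large seeds > husked seeds > small seeds > grass seeds.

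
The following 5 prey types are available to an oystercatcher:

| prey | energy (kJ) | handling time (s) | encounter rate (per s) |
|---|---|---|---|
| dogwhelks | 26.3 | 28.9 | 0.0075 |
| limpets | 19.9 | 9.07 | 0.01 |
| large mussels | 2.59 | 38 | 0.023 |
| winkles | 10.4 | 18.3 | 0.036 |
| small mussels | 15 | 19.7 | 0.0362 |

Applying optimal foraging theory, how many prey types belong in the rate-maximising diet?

4

Profitabilities (E/h, kJ/s): limpets 2.19, dogwhelks 0.91, small mussels 0.761, winkles 0.568, large mussels 0.0682. Add prey in this order while the next type's profitability exceeds the intake rate on those already taken.
Rate on top 1: 0.1825. dogwhelks: 0.91 > 0.1825 → include.
Rate on top 2: 0.3031. small mussels: 0.761 > 0.3031 → include.
Rate on top 3: 0.4648. winkles: 0.568 > 0.4648 → include.
Rate on top 4: 0.4903. large mussels: 0.0682 < 0.4903 → exclude; stop.
Optimal diet: limpets, dogwhelks, small mussels, winkles — 4 of 5 types.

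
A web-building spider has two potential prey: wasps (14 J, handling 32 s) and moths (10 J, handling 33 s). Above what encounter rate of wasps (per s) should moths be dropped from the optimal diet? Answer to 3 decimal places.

At the threshold, the rate on wasps alone equals the profitability of moths: λ·14/(1 + λ·32) = 10/33 = 0.303.
Rearranging, λ(14 − 0.303×32) = 0.303, so λ = 0.303/4.303 = 0.07042 per s.

0.070 per s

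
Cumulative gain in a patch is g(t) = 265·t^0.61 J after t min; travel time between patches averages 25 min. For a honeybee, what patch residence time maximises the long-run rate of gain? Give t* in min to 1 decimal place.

By the marginal value theorem, leave when the instantaneous gain rate g'(t) equals the habitat-wide average g(t)/(T + t).
g'(t) = 0.61·265·t^-0.39. Setting 0.61·265·t^-0.39 = 265·t^0.61/(25+t) gives 0.61(25+t) = t, so 0.39·t = 0.61×25.
t* = 0.61×25/0.39 = 39.1 min.

39.1 min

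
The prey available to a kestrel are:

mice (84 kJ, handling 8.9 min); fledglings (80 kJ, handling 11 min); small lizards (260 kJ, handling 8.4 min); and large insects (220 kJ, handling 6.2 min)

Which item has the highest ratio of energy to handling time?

In descending order of E/h:
large insects: 220/6.2 = 35.5 kJ/min
small lizards: 260/8.4 = 31 kJ/min
mice: 84/8.9 = 9.44 kJ/min
fledglings: 80/11 = 7.27 kJ/min

large insects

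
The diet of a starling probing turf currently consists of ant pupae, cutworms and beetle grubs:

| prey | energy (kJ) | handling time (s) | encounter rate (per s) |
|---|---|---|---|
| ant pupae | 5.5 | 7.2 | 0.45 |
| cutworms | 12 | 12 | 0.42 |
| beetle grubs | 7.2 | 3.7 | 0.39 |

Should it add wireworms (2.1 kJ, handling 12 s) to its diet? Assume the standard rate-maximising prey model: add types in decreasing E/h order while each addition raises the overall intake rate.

No

On ant pupae, cutworms and beetle grubs alone, R = ΣλE/(1+Σλh) = 10.32/10.72 = 0.9627 kJ/s.
Profitability of wireworms: 2.1/12 = 0.175 kJ/s.
Since 0.175 < R, time spent handling wireworms is better spent searching.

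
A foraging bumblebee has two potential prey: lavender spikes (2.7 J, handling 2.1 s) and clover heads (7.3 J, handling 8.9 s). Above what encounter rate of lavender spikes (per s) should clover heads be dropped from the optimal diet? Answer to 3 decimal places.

0.839 per s

At the threshold, the rate on lavender spikes alone equals the profitability of clover heads: λ·2.7/(1 + λ·2.1) = 7.3/8.9 = 0.8202.
Rearranging, λ(2.7 − 0.8202×2.1) = 0.8202, so λ = 0.8202/0.9775 = 0.8391 per s.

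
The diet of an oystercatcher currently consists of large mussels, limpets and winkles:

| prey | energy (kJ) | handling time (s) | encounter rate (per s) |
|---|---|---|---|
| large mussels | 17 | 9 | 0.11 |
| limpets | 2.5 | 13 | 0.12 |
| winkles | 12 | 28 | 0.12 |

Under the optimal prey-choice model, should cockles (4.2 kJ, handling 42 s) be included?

No

Intake rate on the current diet: R = (0.11×17 + 0.12×2.5 + 0.12×12) / (1 + 0.11×9 + 0.12×13 + 0.12×28) = 3.61/6.91 = 0.5224 kJ/s.
Profitability of cockles: 4.2/42 = 0.1 kJ/s.
Since 0.1 < R, time spent handling cockles is better spent searching.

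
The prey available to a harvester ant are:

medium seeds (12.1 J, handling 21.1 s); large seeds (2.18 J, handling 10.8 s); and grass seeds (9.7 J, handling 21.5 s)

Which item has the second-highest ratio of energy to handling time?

Profitability E/h (J/s): medium seeds = 12.1/21.1 = 0.573, large seeds = 2.18/10.8 = 0.202, grass seeds = 9.7/21.5 = 0.451.
Ranked: medium seeds > grass seeds > large seeds.

grass seeds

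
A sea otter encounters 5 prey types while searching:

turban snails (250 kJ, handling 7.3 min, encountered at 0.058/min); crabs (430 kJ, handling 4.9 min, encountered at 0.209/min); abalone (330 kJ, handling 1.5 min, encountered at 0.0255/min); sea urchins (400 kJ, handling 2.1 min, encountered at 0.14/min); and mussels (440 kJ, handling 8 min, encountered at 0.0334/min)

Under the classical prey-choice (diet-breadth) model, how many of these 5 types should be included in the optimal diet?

3

Profitabilities (E/h, kJ/min): abalone 220, sea urchins 190, crabs 87.8, mussels 55, turban snails 34.2. Add prey in this order while the next type's profitability exceeds the intake rate on those already taken.
Rate on top 1: 8.105. sea urchins: 190 > 8.105 → include.
Rate on top 2: 48.35. crabs: 87.8 > 48.35 → include.
Rate on top 3: 65.48. mussels: 55 < 65.48 → exclude; stop.
Optimal diet: abalone, sea urchins, crabs — 3 of 5 types.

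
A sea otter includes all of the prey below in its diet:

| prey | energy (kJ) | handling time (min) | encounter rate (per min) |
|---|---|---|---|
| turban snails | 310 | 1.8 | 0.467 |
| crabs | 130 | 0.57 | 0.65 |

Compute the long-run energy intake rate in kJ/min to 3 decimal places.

103.690 kJ/min

Energy encountered per unit search time: 0.467×310 + 0.65×130 = 229.3 kJ/min.
Handling time per unit search time: 0.467×1.8 + 0.65×0.57 = 1.211.
Rate = 229.3/(1 + 1.211) = 103.7 kJ/min.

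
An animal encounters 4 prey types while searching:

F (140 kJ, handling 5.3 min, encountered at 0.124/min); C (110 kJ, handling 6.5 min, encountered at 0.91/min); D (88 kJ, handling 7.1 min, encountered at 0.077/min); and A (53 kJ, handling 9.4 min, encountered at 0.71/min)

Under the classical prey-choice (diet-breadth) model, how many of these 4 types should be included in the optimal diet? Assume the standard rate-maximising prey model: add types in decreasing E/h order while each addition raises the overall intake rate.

Rank by E/h (kJ/min): F 26.4, C 16.9, D 12.4, A 5.64. Include each in turn until the next type's E/h falls below the running intake rate.
Rate on top 1: 10.48. C: 16.9 > 10.48 → include.
Rate on top 2: 15.51. D: 12.4 < 15.51 → exclude; stop.
Optimal diet: F, C — 2 of 4 types.

2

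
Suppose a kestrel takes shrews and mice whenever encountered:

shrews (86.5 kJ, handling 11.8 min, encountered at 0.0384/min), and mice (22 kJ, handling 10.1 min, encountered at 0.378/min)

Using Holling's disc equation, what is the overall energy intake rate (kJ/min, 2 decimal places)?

2.21 kJ/min

R = Σλ_iE_i / (1 + Σλ_ih_i)
Numerator: 0.0384×86.5 + 0.378×22 = 11.64
Denominator: 1 + 0.0384×11.8 + 0.378×10.1 = 5.271
R = 11.64/5.271 = 2.208 kJ/min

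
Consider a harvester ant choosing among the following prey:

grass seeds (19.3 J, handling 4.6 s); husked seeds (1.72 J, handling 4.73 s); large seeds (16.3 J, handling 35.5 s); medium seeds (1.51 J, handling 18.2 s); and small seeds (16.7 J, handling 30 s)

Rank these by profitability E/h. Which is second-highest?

In descending order of E/h:
grass seeds: 19.3/4.6 = 4.2 J/s
small seeds: 16.7/30 = 0.557 J/s
large seeds: 16.3/35.5 = 0.459 J/s
husked seeds: 1.72/4.73 = 0.364 J/s
medium seeds: 1.51/18.2 = 0.083 J/s

small seeds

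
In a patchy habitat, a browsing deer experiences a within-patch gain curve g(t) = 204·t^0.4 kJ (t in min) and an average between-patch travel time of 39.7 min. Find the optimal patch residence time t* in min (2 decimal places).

Maximise g(t)/(T+t): set derivative to zero → g'(t)(T+t) = g(t).
g'(t) = 0.4·204·t^-0.6. Setting 0.4·204·t^-0.6 = 204·t^0.4/(39.7+t) gives 0.4(39.7+t) = t, so 0.60·t = 0.4×39.7.
t* = 0.4×39.7/0.60 = 26.47 min.

26.47 min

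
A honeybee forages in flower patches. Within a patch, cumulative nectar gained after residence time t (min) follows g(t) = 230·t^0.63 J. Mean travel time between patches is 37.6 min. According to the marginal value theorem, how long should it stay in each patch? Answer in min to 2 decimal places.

64.02 min

Optimal t* satisfies g'(t*) = g(t*)/(T + t*).
g'(t) = 0.63·230·t^-0.37. Setting 0.63·230·t^-0.37 = 230·t^0.63/(37.6+t) gives 0.63(37.6+t) = t, so 0.37·t = 0.63×37.6.
t* = 0.63×37.6/0.37 = 64.02 min.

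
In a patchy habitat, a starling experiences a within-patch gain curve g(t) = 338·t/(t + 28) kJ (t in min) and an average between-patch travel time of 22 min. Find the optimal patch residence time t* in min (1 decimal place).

Optimal t* satisfies g'(t*) = g(t*)/(T + t*).
g'(t) = 338·28/(t + 28)². Setting 338·28/(t+28)² = 338t/[(t+28)(22+t)] gives 28(22+t) = t(t+28), so t² = 28×22 = 616.
t* = √616 = 24.82 min.

24.8 min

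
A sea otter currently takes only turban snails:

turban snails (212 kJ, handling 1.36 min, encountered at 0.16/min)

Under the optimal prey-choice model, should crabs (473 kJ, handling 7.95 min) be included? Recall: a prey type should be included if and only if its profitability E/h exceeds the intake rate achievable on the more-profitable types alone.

On turban snails alone, R = ΣλE/(1+Σλh) = 33.92/1.218 = 27.86 kJ/min.
crabs: E/h = 473/7.95 = 59.5 kJ/min.
59.5 > 27.86, so adding crabs raises the average — include it.

Yes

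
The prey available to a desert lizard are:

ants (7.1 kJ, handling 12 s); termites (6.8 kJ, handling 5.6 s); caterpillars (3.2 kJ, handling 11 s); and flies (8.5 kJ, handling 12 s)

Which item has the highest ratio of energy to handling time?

In descending order of E/h:
termites: 6.8/5.6 = 1.21 kJ/s
flies: 8.5/12 = 0.708 kJ/s
ants: 7.1/12 = 0.592 kJ/s
caterpillars: 3.2/11 = 0.291 kJ/s

termites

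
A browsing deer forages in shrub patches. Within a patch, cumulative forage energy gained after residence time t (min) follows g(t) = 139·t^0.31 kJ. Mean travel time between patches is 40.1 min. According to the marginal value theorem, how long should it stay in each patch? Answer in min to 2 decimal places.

18.02 min

Maximise g(t)/(T+t): set derivative to zero → g'(t)(T+t) = g(t).
g'(t) = 0.31·139·t^-0.69. Setting 0.31·139·t^-0.69 = 139·t^0.31/(40.1+t) gives 0.31(40.1+t) = t, so 0.69·t = 0.31×40.1.
t* = 0.31×40.1/0.69 = 18.02 min.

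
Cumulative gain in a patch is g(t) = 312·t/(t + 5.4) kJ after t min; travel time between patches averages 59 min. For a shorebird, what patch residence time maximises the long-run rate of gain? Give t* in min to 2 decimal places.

17.85 min

Maximise g(t)/(T+t): set derivative to zero → g'(t)(T+t) = g(t).
g'(t) = 312·5.4/(t + 5.4)². Setting 312·5.4/(t+5.4)² = 312t/[(t+5.4)(59+t)] gives 5.4(59+t) = t(t+5.4), so t² = 5.4×59 = 318.6.
t* = √318.6 = 17.85 min.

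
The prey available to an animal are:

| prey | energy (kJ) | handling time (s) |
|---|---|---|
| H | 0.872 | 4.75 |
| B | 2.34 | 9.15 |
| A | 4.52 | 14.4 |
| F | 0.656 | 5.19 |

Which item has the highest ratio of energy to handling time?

Profitability E/h (kJ/s): H = 0.872/4.75 = 0.184, B = 2.34/9.15 = 0.256, A = 4.52/14.4 = 0.314, F = 0.656/5.19 = 0.126.
Ranked: A > B > H > F.

A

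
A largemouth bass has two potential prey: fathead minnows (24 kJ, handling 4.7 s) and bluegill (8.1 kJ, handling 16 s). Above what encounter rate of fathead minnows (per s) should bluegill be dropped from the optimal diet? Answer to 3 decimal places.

The zero-one rule: include bluegill iff E₂/h₂ > λE₁/(1+λh₁). Equality gives the switch point.
λE₁h₂ = E₂ + λE₂h₁ ⇒ λ = E₂/(E₁h₂ − E₂h₁) = 8.1/(384 − 38.07) = 0.02342 per s.

0.023 per s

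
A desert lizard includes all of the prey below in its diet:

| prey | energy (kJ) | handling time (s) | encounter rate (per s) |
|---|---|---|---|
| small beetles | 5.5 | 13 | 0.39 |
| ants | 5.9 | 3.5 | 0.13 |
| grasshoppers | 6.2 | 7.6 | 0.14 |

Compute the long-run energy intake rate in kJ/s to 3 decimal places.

R = (0.39×5.5 + 0.13×5.9 + 0.14×6.2) / (1 + 0.39×13 + 0.13×3.5 + 0.14×7.6) = 3.78/7.589 = 0.4981 kJ/s.

0.498 kJ/s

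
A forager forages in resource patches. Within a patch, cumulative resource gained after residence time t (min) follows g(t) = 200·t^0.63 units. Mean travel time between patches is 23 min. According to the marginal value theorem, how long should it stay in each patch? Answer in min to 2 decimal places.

Maximise g(t)/(T+t): set derivative to zero → g'(t)(T+t) = g(t).
g'(t) = 0.63·200·t^-0.37. Setting 0.63·200·t^-0.37 = 200·t^0.63/(23+t) gives 0.63(23+t) = t, so 0.37·t = 0.63×23.
t* = 0.63×23/0.37 = 39.16 min.

39.16 min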